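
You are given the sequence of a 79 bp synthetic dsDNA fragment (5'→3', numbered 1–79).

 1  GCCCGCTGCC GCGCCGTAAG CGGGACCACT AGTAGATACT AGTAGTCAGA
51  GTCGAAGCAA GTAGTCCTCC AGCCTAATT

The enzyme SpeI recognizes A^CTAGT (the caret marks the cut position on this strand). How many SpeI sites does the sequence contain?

ACTAGT occurs starting at positions 28, 38.
SpeI cuts at 2 sites.

2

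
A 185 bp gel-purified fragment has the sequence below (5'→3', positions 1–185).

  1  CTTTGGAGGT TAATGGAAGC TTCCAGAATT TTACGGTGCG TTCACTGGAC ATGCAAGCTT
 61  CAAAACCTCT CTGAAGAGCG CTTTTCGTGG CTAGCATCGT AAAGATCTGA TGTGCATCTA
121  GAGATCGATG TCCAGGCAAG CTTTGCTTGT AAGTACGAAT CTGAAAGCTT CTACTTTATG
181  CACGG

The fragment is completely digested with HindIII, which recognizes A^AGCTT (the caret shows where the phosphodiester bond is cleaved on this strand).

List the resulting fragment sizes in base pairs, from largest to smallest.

83, 38, 27, 20, 17 bp

HindIII sites (AAGCTT) start at positions 17, 55, 138, 165.
HindIII cuts after the first base of each site, so after positions 17, 55, 138, 165.
Linear molecule, 4 cuts → 5 fragments:
  1–17 → 17 bp
  18–55 → 38 bp
  56–138 → 83 bp
  139–165 → 27 bp
  166–185 → 20 bp
Sorted largest to smallest: 83, 38, 27, 20, 17 bp.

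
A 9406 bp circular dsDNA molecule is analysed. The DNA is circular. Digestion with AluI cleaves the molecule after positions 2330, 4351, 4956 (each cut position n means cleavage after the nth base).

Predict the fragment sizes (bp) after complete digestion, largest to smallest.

6780, 2021, 605 bp

Circular molecule, 3 cuts → 3 fragments:
  4351 − 2330 = 2021 bp
  4956 − 4351 = 605 bp
  wrap: 9406 − 4956 + 2330 = 6780 bp
Sorted largest to smallest: 6780, 2021, 605 bp.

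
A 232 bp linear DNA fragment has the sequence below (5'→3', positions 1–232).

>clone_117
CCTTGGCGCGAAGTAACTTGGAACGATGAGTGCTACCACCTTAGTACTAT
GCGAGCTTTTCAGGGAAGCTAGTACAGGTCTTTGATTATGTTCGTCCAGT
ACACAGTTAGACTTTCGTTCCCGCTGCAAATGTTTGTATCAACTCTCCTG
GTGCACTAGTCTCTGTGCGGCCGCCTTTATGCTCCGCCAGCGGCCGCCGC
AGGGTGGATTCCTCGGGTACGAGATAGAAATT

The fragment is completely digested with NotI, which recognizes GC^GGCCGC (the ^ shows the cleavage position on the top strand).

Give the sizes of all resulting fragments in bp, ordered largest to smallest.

NotI sites (GCGGCCGC) start at positions 167, 190.
NotI cuts after base 2 of each site, so after positions 168, 191.
Linear molecule, 2 cuts → 3 fragments:
  1–168 → 168 bp
  169–191 → 23 bp
  192–232 → 41 bp
Sorted largest to smallest: 168, 41, 23 bp.

168, 41, 23 bp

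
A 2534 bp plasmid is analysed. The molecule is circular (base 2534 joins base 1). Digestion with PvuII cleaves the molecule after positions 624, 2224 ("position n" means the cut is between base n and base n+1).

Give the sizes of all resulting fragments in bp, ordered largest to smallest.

1600, 934 bp

Circular molecule, 2 cuts → 2 fragments:
  2224 − 624 = 1600 bp
  wrap: 2534 − 2224 + 624 = 934 bp
Sorted largest to smallest: 1600, 934 bp.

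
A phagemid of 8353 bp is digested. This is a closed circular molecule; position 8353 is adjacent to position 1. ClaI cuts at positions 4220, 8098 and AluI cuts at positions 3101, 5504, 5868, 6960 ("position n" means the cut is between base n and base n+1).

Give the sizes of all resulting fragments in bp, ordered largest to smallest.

3356, 1284, 1138, 1119, 1092, 364 bp

Combined cut positions (sorted): 3101, 4220, 5504, 5868, 6960, 8098.
Circular molecule, 6 cuts → 6 fragments:
  4220 − 3101 = 1119 bp
  5504 − 4220 = 1284 bp
  5868 − 5504 = 364 bp
  6960 − 5868 = 1092 bp
  8098 − 6960 = 1138 bp
  wrap: 8353 − 8098 + 3101 = 3356 bp
Sorted largest to smallest: 3356, 1284, 1138, 1119, 1092, 364 bp.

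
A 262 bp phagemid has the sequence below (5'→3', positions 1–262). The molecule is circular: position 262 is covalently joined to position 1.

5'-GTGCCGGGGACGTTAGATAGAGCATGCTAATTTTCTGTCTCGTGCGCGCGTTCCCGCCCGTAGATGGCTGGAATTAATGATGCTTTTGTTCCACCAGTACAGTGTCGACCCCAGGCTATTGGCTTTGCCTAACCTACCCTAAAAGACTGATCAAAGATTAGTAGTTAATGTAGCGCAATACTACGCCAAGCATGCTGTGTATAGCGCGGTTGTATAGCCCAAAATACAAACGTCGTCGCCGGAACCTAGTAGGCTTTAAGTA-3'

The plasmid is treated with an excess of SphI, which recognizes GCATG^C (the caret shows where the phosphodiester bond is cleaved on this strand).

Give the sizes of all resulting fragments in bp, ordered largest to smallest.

168, 94 bp

SphI sites (GCATGC) start at positions 22, 190.
SphI cuts after base 5 of each site (before the last base), so after positions 26, 194.
Circular molecule, 2 cuts → 2 fragments:
  27–194 → 168 bp
  195–262 then 1–26 → 68 + 26 = 94 bp
Sorted largest to smallest: 168, 94 bp.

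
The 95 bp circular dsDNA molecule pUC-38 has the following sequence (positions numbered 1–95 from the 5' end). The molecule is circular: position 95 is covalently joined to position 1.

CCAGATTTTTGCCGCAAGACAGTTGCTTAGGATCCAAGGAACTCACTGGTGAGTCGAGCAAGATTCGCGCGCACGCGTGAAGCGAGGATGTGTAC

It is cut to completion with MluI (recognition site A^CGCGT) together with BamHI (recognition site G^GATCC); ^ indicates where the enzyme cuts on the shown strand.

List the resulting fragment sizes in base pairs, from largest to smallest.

The MluI site (ACGCGT) starts at position 73.
MluI cuts after the first base of each site, so after position 73.
The BamHI site (GGATCC) starts at position 30.
BamHI cuts after the first base of each site, so after position 30.
Combined cut positions: 30, 73.
Circular molecule, 2 cuts → 2 fragments:
  31–73 → 43 bp
  74–95 then 1–30 → 22 + 30 = 52 bp
Sorted largest to smallest: 52, 43 bp.

52, 43 bp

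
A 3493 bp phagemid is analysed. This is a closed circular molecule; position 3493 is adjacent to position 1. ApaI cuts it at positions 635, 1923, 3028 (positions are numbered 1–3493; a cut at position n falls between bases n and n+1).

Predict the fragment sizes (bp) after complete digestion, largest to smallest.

1288, 1105, 1100 bp

Circular molecule, 3 cuts → 3 fragments:
  1923 − 635 = 1288 bp
  3028 − 1923 = 1105 bp
  wrap: 3493 − 3028 + 635 = 1100 bp
Sorted largest to smallest: 1288, 1105, 1100 bp.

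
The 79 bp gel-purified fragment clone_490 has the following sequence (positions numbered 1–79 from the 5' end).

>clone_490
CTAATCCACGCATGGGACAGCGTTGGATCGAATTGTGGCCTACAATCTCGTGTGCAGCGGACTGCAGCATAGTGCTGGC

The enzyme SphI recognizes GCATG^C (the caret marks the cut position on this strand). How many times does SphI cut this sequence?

0

No occurrence of GCATGC is present in the sequence.
SphI does not cut: 0 sites.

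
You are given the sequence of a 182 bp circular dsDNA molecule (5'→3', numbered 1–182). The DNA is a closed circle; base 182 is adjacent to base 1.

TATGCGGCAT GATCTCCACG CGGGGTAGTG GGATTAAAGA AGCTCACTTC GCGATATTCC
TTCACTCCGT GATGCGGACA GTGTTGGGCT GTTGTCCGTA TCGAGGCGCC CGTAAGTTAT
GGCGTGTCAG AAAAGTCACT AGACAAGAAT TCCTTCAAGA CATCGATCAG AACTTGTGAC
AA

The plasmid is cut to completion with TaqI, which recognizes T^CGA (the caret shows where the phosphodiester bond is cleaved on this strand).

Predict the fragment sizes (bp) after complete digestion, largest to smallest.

TaqI sites (TCGA) start at positions 101, 163.
TaqI cuts after the first base of each site, so after positions 101, 163.
Circular molecule, 2 cuts → 2 fragments:
  102–163 → 62 bp
  164–182 then 1–101 → 19 + 101 = 120 bp
Sorted largest to smallest: 120, 62 bp.

120, 62 bp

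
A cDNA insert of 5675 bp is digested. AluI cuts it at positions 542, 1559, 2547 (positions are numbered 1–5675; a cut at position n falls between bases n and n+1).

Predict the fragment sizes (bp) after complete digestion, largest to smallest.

Linear molecule, 3 cuts → 4 fragments:
  542 − 0 = 542 bp
  1559 − 542 = 1017 bp
  2547 − 1559 = 988 bp
  5675 − 2547 = 3128 bp
Sorted largest to smallest: 3128, 1017, 988, 542 bp.

3128, 1017, 988, 542 bp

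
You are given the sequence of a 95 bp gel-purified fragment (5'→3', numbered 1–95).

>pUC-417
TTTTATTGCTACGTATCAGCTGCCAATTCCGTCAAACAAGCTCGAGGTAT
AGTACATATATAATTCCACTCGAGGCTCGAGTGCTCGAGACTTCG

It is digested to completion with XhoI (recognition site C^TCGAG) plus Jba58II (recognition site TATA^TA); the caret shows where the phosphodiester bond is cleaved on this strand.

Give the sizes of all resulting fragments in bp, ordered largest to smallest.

41, 19, 11, 9, 8, 7 bp

XhoI sites (CTCGAG) start at positions 41, 69, 76, 84.
XhoI cuts after the first base of each site, so after positions 41, 69, 76, 84.
The Jba58II site (TATATA) starts at position 57.
Jba58II cuts after base 4 of each site, so after position 60.
Combined cut positions: 41, 60, 69, 76, 84.
Linear molecule, 5 cuts → 6 fragments:
  1–41 → 41 bp
  42–60 → 19 bp
  61–69 → 9 bp
  70–76 → 7 bp
  77–84 → 8 bp
  85–95 → 11 bp
Sorted largest to smallest: 41, 19, 11, 9, 8, 7 bp.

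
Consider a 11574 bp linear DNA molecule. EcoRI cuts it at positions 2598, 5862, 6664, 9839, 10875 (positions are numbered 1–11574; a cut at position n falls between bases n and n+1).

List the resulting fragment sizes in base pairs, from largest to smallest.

Linear molecule, 5 cuts → 6 fragments:
  2598 − 0 = 2598 bp
  5862 − 2598 = 3264 bp
  6664 − 5862 = 802 bp
  9839 − 6664 = 3175 bp
  10875 − 9839 = 1036 bp
  11574 − 10875 = 699 bp
Sorted largest to smallest: 3264, 3175, 2598, 1036, 802, 699 bp.

3264, 3175, 2598, 1036, 802, 699 bp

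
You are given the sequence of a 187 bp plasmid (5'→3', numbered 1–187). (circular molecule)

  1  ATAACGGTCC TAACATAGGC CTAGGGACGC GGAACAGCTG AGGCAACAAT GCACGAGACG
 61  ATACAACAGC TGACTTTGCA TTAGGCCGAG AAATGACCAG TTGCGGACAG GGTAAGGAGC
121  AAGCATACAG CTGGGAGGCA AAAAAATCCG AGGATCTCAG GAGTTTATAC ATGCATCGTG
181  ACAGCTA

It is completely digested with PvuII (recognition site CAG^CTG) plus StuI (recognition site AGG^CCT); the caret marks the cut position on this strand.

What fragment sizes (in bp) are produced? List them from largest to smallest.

76, 61, 32, 18 bp

PvuII sites (CAGCTG) start at positions 35, 67, 128.
PvuII cuts after base 3 of each site, so after positions 37, 69, 130.
The StuI site (AGGCCT) starts at position 17.
StuI cuts after base 3 of each site, so after position 19.
Combined cut positions: 19, 37, 69, 130.
Circular molecule, 4 cuts → 4 fragments:
  20–37 → 18 bp
  38–69 → 32 bp
  70–130 → 61 bp
  131–187 then 1–19 → 57 + 19 = 76 bp
Sorted largest to smallest: 76, 61, 32, 18 bp.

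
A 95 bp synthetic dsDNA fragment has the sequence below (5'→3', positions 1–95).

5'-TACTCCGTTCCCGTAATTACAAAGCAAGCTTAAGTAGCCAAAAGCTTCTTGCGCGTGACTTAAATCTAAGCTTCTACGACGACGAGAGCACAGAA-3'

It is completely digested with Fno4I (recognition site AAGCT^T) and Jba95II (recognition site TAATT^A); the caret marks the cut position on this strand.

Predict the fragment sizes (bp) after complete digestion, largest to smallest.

Fno4I sites (AAGCTT) start at positions 26, 42, 68.
Fno4I cuts after base 5 of each site (before the last base), so after positions 30, 46, 72.
The Jba95II site (TAATTA) starts at position 14.
Jba95II cuts after base 5 of each site (before the last base), so after position 18.
Combined cut positions: 18, 30, 46, 72.
Linear molecule, 4 cuts → 5 fragments:
  1–18 → 18 bp
  19–30 → 12 bp
  31–46 → 16 bp
  47–72 → 26 bp
  73–95 → 23 bp
Sorted largest to smallest: 26, 23, 18, 16, 12 bp.

26, 23, 18, 16, 12 bp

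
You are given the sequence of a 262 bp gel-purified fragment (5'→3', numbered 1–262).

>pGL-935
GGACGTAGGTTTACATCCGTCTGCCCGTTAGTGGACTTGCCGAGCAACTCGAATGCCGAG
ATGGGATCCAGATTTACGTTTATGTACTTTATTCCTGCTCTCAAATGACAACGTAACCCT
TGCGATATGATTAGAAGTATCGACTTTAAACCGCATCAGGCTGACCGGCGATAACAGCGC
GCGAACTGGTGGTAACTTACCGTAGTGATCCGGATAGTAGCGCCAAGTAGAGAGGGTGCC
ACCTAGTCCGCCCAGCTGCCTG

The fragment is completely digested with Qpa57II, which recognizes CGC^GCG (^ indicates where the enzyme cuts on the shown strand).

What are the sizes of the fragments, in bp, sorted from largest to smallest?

180, 82 bp

The Qpa57II site (CGCGCG) starts at position 178.
Qpa57II cuts after base 3 of each site, so after position 180.
Linear molecule, 1 cut → 2 fragments:
  1–180 → 180 bp
  181–262 → 82 bp
Sorted largest to smallest: 180, 82 bp.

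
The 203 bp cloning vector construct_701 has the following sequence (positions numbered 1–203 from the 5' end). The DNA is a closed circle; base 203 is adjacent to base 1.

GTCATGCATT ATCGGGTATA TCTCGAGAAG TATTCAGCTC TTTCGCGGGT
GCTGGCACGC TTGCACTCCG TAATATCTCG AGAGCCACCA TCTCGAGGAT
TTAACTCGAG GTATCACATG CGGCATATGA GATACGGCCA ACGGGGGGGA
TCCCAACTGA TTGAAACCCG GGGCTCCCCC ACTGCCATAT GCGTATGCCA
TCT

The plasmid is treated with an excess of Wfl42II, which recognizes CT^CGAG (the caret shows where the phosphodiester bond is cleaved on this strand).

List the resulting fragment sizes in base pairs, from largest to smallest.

Wfl42II sites (CTCGAG) start at positions 22, 77, 92, 105.
Wfl42II cuts after base 2 of each site, so after positions 23, 78, 93, 106.
Circular molecule, 4 cuts → 4 fragments:
  24–78 → 55 bp
  79–93 → 15 bp
  94–106 → 13 bp
  107–203 then 1–23 → 97 + 23 = 120 bp
Sorted largest to smallest: 120, 55, 15, 13 bp.

120, 55, 15, 13 bp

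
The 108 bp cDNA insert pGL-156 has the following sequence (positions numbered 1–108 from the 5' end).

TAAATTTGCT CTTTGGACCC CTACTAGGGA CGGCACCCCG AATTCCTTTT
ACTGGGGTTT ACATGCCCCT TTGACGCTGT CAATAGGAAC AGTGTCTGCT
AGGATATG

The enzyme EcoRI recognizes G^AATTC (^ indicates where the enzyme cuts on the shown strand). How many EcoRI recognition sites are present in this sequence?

GAATTC occurs starting at position 40.
EcoRI cuts at 1 site.

1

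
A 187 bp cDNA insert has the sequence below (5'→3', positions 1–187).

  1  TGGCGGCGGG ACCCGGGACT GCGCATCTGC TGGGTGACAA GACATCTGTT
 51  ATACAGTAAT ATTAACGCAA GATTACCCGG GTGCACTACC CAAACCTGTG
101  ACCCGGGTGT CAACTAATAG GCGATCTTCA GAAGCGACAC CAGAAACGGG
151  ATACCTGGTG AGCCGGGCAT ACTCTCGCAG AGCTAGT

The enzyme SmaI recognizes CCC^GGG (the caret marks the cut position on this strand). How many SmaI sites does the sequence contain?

3

CCCGGG occurs starting at positions 12, 76, 102.
SmaI cuts at 3 sites.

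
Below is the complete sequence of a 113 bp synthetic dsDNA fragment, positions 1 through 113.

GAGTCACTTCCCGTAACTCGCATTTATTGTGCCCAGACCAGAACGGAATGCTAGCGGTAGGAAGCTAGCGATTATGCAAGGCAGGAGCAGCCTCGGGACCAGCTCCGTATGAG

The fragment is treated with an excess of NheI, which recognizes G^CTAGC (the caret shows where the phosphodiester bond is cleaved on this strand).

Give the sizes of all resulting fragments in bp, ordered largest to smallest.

NheI sites (GCTAGC) start at positions 50, 64.
NheI cuts after the first base of each site, so after positions 50, 64.
Linear molecule, 2 cuts → 3 fragments:
  1–50 → 50 bp
  51–64 → 14 bp
  65–113 → 49 bp
Sorted largest to smallest: 50, 49, 14 bp.

50, 49, 14 bp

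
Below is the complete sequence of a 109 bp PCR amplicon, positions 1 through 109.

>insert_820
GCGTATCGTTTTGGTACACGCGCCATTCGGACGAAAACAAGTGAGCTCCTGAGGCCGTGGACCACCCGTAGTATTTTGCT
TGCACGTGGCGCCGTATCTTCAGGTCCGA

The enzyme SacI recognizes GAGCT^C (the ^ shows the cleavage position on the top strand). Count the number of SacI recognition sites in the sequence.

1

GAGCTC occurs starting at position 43.
SacI cuts at 1 site.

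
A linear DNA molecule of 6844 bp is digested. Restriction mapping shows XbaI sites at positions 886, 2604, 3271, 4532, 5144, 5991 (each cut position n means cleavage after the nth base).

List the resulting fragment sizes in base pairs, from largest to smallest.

1718, 1261, 886, 853, 847, 667, 612 bp

Linear molecule, 6 cuts → 7 fragments:
  886 − 0 = 886 bp
  2604 − 886 = 1718 bp
  3271 − 2604 = 667 bp
  4532 − 3271 = 1261 bp
  5144 − 4532 = 612 bp
  5991 − 5144 = 847 bp
  6844 − 5991 = 853 bp
Sorted largest to smallest: 1718, 1261, 886, 853, 847, 667, 612 bp.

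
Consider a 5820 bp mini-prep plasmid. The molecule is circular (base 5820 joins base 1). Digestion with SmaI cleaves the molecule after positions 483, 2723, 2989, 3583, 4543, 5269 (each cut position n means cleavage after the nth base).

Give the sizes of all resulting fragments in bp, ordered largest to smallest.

Circular molecule, 6 cuts → 6 fragments:
  2723 − 483 = 2240 bp
  2989 − 2723 = 266 bp
  3583 − 2989 = 594 bp
  4543 − 3583 = 960 bp
  5269 − 4543 = 726 bp
  wrap: 5820 − 5269 + 483 = 1034 bp
Sorted largest to smallest: 2240, 1034, 960, 726, 594, 266 bp.

2240, 1034, 960, 726, 594, 266 bp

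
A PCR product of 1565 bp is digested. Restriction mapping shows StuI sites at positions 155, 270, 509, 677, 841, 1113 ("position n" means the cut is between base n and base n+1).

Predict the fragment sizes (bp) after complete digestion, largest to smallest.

452, 272, 239, 168, 164, 155, 115 bp

Linear molecule, 6 cuts → 7 fragments:
  155 − 0 = 155 bp
  270 − 155 = 115 bp
  509 − 270 = 239 bp
  677 − 509 = 168 bp
  841 − 677 = 164 bp
  1113 − 841 = 272 bp
  1565 − 1113 = 452 bp
Sorted largest to smallest: 452, 272, 239, 168, 164, 155, 115 bp.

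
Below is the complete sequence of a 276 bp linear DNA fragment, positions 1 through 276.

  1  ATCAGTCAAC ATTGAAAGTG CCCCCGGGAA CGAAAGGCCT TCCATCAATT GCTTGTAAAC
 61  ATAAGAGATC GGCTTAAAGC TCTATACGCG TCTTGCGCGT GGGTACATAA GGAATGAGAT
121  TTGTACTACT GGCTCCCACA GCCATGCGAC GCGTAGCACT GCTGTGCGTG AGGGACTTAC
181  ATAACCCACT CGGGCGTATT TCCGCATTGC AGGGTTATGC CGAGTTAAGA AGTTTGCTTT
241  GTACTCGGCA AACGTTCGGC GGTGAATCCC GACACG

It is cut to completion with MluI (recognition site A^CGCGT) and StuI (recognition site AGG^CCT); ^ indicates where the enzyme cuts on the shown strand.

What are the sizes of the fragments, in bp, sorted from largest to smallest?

127, 63, 49, 37 bp

MluI sites (ACGCGT) start at positions 86, 149.
MluI cuts after the first base of each site, so after positions 86, 149.
The StuI site (AGGCCT) starts at position 35.
StuI cuts after base 3 of each site, so after position 37.
Combined cut positions: 37, 86, 149.
Linear molecule, 3 cuts → 4 fragments:
  1–37 → 37 bp
  38–86 → 49 bp
  87–149 → 63 bp
  150–276 → 127 bp
Sorted largest to smallest: 127, 63, 49, 37 bp.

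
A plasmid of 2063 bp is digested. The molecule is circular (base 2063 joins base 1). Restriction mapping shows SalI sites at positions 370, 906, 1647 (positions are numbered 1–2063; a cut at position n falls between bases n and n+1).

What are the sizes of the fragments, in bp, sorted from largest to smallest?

Circular molecule, 3 cuts → 3 fragments:
  906 − 370 = 536 bp
  1647 − 906 = 741 bp
  wrap: 2063 − 1647 + 370 = 786 bp
Sorted largest to smallest: 786, 741, 536 bp.

786, 741, 536 bp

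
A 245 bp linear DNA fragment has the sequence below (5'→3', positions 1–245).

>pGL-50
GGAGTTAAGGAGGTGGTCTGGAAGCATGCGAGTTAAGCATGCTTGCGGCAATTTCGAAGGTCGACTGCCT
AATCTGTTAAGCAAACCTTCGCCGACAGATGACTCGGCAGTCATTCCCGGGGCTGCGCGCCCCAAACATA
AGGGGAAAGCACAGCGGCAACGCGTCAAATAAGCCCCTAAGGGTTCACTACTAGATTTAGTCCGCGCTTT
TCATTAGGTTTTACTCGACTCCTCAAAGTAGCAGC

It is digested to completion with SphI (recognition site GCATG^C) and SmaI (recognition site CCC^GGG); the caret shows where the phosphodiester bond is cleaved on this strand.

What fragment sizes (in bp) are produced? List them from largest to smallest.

SphI sites (GCATGC) start at positions 24, 37.
SphI cuts after base 5 of each site (before the last base), so after positions 28, 41.
The SmaI site (CCCGGG) starts at position 116.
SmaI cuts after base 3 of each site, so after position 118.
Combined cut positions: 28, 41, 118.
Linear molecule, 3 cuts → 4 fragments:
  1–28 → 28 bp
  29–41 → 13 bp
  42–118 → 77 bp
  119–245 → 127 bp
Sorted largest to smallest: 127, 77, 28, 13 bp.

127, 77, 28, 13 bp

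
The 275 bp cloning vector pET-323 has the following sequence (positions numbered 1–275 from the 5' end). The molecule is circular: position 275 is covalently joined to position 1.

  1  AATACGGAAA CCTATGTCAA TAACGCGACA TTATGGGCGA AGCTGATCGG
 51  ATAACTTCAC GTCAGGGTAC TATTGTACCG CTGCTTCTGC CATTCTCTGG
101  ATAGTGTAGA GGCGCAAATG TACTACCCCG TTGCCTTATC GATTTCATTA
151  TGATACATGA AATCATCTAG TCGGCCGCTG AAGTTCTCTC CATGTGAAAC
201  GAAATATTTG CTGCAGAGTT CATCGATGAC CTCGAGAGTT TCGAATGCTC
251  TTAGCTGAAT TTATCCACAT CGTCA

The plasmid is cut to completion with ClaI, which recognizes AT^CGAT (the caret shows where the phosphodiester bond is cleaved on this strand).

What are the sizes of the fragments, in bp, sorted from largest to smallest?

191, 84 bp

ClaI sites (ATCGAT) start at positions 138, 222.
ClaI cuts after base 2 of each site, so after positions 139, 223.
Circular molecule, 2 cuts → 2 fragments:
  140–223 → 84 bp
  224–275 then 1–139 → 52 + 139 = 191 bp
Sorted largest to smallest: 191, 84 bp.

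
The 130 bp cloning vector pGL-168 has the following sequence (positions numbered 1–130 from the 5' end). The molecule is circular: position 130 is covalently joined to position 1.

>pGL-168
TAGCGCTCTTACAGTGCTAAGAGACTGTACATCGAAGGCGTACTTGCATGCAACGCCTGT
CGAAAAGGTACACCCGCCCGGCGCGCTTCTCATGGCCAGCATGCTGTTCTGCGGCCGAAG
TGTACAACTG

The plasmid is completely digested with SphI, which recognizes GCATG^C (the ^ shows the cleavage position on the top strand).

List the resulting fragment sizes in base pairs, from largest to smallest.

77, 53 bp

SphI sites (GCATGC) start at positions 46, 99.
SphI cuts after base 5 of each site (before the last base), so after positions 50, 103.
Circular molecule, 2 cuts → 2 fragments:
  51–103 → 53 bp
  104–130 then 1–50 → 27 + 50 = 77 bp
Sorted largest to smallest: 77, 53 bp.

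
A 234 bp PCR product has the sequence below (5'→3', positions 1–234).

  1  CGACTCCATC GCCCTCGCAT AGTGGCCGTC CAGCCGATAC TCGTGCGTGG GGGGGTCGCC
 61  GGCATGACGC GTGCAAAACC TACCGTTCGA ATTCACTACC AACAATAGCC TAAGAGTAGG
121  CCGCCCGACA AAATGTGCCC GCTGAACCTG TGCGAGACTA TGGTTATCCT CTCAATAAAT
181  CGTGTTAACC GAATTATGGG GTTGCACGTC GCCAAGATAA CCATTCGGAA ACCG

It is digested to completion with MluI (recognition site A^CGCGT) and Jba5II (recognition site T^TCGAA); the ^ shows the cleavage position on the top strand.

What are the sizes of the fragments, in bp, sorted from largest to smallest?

The MluI site (ACGCGT) starts at position 67.
MluI cuts after the first base of each site, so after position 67.
The Jba5II site (TTCGAA) starts at position 86.
Jba5II cuts after the first base of each site, so after position 86.
Combined cut positions: 67, 86.
Linear molecule, 2 cuts → 3 fragments:
  1–67 → 67 bp
  68–86 → 19 bp
  87–234 → 148 bp
Sorted largest to smallest: 148, 67, 19 bp.

148, 67, 19 bp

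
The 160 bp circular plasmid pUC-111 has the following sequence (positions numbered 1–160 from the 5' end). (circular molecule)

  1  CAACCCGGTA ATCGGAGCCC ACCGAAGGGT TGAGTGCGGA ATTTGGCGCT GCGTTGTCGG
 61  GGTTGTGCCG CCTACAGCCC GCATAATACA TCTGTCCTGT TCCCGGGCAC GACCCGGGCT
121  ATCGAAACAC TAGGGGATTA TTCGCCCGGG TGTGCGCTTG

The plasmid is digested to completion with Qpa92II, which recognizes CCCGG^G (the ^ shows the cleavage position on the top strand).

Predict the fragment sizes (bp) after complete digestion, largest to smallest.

117, 32, 11 bp

Qpa92II sites (CCCGGG) start at positions 102, 113, 145.
Qpa92II cuts after base 5 of each site (before the last base), so after positions 106, 117, 149.
Circular molecule, 3 cuts → 3 fragments:
  107–117 → 11 bp
  118–149 → 32 bp
  150–160 then 1–106 → 11 + 106 = 117 bp
Sorted largest to smallest: 117, 32, 11 bp.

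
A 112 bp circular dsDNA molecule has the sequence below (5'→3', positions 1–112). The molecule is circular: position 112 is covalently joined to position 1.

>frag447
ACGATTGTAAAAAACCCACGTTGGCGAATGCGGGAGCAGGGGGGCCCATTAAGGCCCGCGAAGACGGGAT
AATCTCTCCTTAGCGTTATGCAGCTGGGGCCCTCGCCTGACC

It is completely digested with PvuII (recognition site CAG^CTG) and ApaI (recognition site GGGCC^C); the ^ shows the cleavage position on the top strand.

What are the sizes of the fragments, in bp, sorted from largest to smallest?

The PvuII site (CAGCTG) starts at position 91.
PvuII cuts after base 3 of each site, so after position 93.
ApaI sites (GGGCCC) start at positions 42, 97.
ApaI cuts after base 5 of each site (before the last base), so after positions 46, 101.
Combined cut positions: 46, 93, 101.
Circular molecule, 3 cuts → 3 fragments:
  47–93 → 47 bp
  94–101 → 8 bp
  102–112 then 1–46 → 11 + 46 = 57 bp
Sorted largest to smallest: 57, 47, 8 bp.

57, 47, 8 bp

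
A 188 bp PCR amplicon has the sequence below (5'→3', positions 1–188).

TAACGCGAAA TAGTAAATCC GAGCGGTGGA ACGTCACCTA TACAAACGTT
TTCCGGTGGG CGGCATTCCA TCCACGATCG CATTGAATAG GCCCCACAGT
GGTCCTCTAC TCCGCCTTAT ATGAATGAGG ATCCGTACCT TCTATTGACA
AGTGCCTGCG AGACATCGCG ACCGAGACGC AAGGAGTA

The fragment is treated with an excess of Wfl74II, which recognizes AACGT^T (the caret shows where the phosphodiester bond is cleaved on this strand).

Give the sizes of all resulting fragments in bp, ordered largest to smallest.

139, 49 bp

The Wfl74II site (AACGTT) starts at position 45.
Wfl74II cuts after base 5 of each site (before the last base), so after position 49.
Linear molecule, 1 cut → 2 fragments:
  1–49 → 49 bp
  50–188 → 139 bp
Sorted largest to smallest: 139, 49 bp.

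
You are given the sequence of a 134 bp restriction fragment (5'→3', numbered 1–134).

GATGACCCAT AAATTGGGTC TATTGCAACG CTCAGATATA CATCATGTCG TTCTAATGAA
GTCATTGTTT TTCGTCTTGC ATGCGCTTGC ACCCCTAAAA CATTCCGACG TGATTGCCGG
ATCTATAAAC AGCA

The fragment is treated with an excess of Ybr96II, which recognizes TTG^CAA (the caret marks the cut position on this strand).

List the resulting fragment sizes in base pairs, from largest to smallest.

The Ybr96II site (TTGCAA) starts at position 23.
Ybr96II cuts after base 3 of each site, so after position 25.
Linear molecule, 1 cut → 2 fragments:
  1–25 → 25 bp
  26–134 → 109 bp
Sorted largest to smallest: 109, 25 bp.

109, 25 bp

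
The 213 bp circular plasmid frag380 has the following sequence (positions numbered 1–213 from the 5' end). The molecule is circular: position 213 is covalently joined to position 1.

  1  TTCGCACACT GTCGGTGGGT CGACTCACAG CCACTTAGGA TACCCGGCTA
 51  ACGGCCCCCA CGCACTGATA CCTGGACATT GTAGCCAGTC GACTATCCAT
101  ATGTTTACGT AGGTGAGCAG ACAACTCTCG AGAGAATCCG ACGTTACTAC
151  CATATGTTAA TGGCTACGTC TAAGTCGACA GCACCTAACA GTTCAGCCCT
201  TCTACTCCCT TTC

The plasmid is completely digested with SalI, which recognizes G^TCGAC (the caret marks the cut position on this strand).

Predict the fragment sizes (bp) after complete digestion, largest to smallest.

86, 69, 58 bp

SalI sites (GTCGAC) start at positions 19, 88, 174.
SalI cuts after the first base of each site, so after positions 19, 88, 174.
Circular molecule, 3 cuts → 3 fragments:
  20–88 → 69 bp
  89–174 → 86 bp
  175–213 then 1–19 → 39 + 19 = 58 bp
Sorted largest to smallest: 86, 69, 58 bp.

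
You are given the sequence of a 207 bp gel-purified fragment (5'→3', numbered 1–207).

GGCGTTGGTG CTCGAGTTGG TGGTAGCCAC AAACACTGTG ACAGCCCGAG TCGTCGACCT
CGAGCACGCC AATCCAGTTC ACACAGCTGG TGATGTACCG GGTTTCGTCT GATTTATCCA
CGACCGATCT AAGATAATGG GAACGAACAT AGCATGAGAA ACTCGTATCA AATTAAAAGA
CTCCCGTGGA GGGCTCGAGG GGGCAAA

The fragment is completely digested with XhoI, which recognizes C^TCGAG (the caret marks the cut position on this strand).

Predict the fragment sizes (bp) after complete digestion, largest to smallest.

XhoI sites (CTCGAG) start at positions 11, 59, 194.
XhoI cuts after the first base of each site, so after positions 11, 59, 194.
Linear molecule, 3 cuts → 4 fragments:
  1–11 → 11 bp
  12–59 → 48 bp
  60–194 → 135 bp
  195–207 → 13 bp
Sorted largest to smallest: 135, 48, 13, 11 bp.

135, 48, 13, 11 bp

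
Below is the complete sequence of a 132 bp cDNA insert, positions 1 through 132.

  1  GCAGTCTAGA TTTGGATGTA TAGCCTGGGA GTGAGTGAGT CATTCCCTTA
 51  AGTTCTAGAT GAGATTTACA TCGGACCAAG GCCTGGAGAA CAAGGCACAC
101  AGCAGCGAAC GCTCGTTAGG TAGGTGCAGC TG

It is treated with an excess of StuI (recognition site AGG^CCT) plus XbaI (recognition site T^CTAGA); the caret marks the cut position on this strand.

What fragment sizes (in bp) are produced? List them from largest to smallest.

51, 49, 27, 5 bp

The StuI site (AGGCCT) starts at position 79.
StuI cuts after base 3 of each site, so after position 81.
XbaI sites (TCTAGA) start at positions 5, 54.
XbaI cuts after the first base of each site, so after positions 5, 54.
Combined cut positions: 5, 54, 81.
Linear molecule, 3 cuts → 4 fragments:
  1–5 → 5 bp
  6–54 → 49 bp
  55–81 → 27 bp
  82–132 → 51 bp
Sorted largest to smallest: 51, 49, 27, 5 bp.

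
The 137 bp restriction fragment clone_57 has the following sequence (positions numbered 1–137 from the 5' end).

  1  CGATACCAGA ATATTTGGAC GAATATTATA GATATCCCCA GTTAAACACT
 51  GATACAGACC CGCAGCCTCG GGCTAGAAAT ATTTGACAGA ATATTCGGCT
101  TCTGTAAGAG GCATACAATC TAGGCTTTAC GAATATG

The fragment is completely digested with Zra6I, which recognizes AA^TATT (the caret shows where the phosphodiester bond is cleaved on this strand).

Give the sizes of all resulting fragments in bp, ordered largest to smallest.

56, 46, 12, 12, 11 bp

Zra6I sites (AATATT) start at positions 10, 22, 78, 90.
Zra6I cuts after base 2 of each site, so after positions 11, 23, 79, 91.
Linear molecule, 4 cuts → 5 fragments:
  1–11 → 11 bp
  12–23 → 12 bp
  24–79 → 56 bp
  80–91 → 12 bp
  92–137 → 46 bp
Sorted largest to smallest: 56, 46, 12, 12, 11 bp.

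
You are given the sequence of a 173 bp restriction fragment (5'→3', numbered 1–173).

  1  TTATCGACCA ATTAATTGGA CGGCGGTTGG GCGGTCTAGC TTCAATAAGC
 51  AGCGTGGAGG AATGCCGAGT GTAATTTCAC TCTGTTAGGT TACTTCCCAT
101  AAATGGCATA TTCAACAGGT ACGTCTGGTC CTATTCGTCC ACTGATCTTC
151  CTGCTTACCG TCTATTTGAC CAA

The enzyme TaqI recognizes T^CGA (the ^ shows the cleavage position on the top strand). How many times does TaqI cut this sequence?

1

TCGA occurs starting at position 4.
TaqI cuts at 1 site.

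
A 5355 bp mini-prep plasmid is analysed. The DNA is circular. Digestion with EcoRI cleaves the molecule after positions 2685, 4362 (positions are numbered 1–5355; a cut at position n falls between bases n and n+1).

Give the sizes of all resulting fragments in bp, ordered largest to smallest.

Circular molecule, 2 cuts → 2 fragments:
  4362 − 2685 = 1677 bp
  wrap: 5355 − 4362 + 2685 = 3678 bp
Sorted largest to smallest: 3678, 1677 bp.

3678, 1677 bp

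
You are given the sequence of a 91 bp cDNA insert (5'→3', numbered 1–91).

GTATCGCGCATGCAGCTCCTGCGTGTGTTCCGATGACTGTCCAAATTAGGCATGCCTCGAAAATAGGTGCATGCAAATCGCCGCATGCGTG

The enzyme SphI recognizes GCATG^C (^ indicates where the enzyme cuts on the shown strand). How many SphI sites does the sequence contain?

GCATGC occurs starting at positions 8, 50, 69, 83.
SphI cuts at 4 sites.

4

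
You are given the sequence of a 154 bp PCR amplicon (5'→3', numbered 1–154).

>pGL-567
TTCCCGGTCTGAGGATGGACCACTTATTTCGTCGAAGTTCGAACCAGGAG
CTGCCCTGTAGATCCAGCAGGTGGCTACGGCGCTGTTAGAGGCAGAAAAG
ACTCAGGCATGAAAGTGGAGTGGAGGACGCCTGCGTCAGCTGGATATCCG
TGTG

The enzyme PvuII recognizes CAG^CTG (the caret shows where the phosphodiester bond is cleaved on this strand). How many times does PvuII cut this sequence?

CAGCTG occurs starting at position 137.
PvuII cuts at 1 site.

1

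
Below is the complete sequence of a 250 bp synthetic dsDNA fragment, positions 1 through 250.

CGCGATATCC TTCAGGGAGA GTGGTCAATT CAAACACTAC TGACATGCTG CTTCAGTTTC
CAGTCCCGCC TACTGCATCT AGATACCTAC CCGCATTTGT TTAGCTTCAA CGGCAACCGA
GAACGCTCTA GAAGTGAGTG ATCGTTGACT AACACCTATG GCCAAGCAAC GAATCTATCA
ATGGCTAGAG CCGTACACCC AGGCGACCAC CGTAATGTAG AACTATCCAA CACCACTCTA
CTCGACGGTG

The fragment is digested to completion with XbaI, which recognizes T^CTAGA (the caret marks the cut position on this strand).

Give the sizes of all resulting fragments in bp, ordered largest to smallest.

123, 78, 49 bp

XbaI sites (TCTAGA) start at positions 78, 127.
XbaI cuts after the first base of each site, so after positions 78, 127.
Linear molecule, 2 cuts → 3 fragments:
  1–78 → 78 bp
  79–127 → 49 bp
  128–250 → 123 bp
Sorted largest to smallest: 123, 78, 49 bp.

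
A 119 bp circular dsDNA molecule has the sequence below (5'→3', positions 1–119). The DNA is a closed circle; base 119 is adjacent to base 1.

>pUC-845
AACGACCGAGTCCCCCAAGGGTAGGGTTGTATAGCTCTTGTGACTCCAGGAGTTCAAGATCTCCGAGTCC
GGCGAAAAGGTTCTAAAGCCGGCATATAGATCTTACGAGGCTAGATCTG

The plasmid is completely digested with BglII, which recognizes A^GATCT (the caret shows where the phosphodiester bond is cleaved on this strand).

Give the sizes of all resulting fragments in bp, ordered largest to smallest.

BglII sites (AGATCT) start at positions 57, 98, 113.
BglII cuts after the first base of each site, so after positions 57, 98, 113.
Circular molecule, 3 cuts → 3 fragments:
  58–98 → 41 bp
  99–113 → 15 bp
  114–119 then 1–57 → 6 + 57 = 63 bp
Sorted largest to smallest: 63, 41, 15 bp.

63, 41, 15 bp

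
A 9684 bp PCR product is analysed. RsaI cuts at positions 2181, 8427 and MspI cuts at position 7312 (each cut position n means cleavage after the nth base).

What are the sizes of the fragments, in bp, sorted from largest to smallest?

5131, 2181, 1257, 1115 bp

Combined cut positions (sorted): 2181, 7312, 8427.
Linear molecule, 3 cuts → 4 fragments:
  2181 − 0 = 2181 bp
  7312 − 2181 = 5131 bp
  8427 − 7312 = 1115 bp
  9684 − 8427 = 1257 bp
Sorted largest to smallest: 5131, 2181, 1257, 1115 bp.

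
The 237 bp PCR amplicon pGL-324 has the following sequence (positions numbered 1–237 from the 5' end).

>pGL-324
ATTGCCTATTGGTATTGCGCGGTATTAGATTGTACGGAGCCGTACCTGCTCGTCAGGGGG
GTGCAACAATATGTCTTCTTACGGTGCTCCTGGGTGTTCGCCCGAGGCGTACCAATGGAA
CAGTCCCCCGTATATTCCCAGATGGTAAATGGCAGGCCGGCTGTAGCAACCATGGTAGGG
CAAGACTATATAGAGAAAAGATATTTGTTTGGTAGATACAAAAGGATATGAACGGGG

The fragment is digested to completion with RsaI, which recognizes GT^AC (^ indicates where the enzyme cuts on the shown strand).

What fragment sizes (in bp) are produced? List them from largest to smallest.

127, 67, 33, 10 bp

RsaI sites (GTAC) start at positions 32, 42, 109.
RsaI cuts after base 2 of each site, so after positions 33, 43, 110.
Linear molecule, 3 cuts → 4 fragments:
  1–33 → 33 bp
  34–43 → 10 bp
  44–110 → 67 bp
  111–237 → 127 bp
Sorted largest to smallest: 127, 67, 33, 10 bp.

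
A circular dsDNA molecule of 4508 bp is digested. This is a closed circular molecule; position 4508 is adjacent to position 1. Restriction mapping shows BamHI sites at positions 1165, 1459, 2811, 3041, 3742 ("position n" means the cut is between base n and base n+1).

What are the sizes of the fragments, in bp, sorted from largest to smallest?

1931, 1352, 701, 294, 230 bp

Circular molecule, 5 cuts → 5 fragments:
  1459 − 1165 = 294 bp
  2811 − 1459 = 1352 bp
  3041 − 2811 = 230 bp
  3742 − 3041 = 701 bp
  wrap: 4508 − 3742 + 1165 = 1931 bp
Sorted largest to smallest: 1931, 1352, 701, 294, 230 bp.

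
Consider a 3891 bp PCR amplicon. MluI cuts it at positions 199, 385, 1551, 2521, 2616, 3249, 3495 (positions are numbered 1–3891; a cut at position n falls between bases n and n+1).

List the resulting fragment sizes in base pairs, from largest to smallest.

Linear molecule, 7 cuts → 8 fragments:
  199 − 0 = 199 bp
  385 − 199 = 186 bp
  1551 − 385 = 1166 bp
  2521 − 1551 = 970 bp
  2616 − 2521 = 95 bp
  3249 − 2616 = 633 bp
  3495 − 3249 = 246 bp
  3891 − 3495 = 396 bp
Sorted largest to smallest: 1166, 970, 633, 396, 246, 199, 186, 95 bp.

1166, 970, 633, 396, 246, 199, 186, 95 bp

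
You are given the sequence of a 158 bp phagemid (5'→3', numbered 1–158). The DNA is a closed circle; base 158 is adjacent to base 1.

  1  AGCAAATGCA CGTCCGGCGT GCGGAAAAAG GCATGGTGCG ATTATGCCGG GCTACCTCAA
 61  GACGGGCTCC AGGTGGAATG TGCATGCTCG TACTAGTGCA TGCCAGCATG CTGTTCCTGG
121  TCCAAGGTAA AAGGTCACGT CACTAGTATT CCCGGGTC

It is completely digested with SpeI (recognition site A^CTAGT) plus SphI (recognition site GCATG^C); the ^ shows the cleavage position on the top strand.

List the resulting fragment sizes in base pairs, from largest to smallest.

SpeI sites (ACTAGT) start at positions 92, 142.
SpeI cuts after the first base of each site, so after positions 92, 142.
SphI sites (GCATGC) start at positions 82, 98, 106.
SphI cuts after base 5 of each site (before the last base), so after positions 86, 102, 110.
Combined cut positions: 86, 92, 102, 110, 142.
Circular molecule, 5 cuts → 5 fragments:
  87–92 → 6 bp
  93–102 → 10 bp
  103–110 → 8 bp
  111–142 → 32 bp
  143–158 then 1–86 → 16 + 86 = 102 bp
Sorted largest to smallest: 102, 32, 10, 8, 6 bp.

102, 32, 10, 8, 6 bp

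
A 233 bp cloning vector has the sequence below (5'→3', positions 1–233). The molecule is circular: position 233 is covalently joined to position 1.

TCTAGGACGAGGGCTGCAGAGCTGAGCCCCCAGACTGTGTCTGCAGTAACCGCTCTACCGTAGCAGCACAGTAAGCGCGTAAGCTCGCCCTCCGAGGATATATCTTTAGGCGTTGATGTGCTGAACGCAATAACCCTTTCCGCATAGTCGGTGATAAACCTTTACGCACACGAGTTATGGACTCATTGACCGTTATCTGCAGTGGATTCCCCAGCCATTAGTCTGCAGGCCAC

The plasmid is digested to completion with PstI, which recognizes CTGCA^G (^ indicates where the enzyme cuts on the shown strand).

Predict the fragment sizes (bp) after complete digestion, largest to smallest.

156, 27, 26, 24 bp

PstI sites (CTGCAG) start at positions 14, 41, 197, 223.
PstI cuts after base 5 of each site (before the last base), so after positions 18, 45, 201, 227.
Circular molecule, 4 cuts → 4 fragments:
  19–45 → 27 bp
  46–201 → 156 bp
  202–227 → 26 bp
  228–233 then 1–18 → 6 + 18 = 24 bp
Sorted largest to smallest: 156, 27, 26, 24 bp.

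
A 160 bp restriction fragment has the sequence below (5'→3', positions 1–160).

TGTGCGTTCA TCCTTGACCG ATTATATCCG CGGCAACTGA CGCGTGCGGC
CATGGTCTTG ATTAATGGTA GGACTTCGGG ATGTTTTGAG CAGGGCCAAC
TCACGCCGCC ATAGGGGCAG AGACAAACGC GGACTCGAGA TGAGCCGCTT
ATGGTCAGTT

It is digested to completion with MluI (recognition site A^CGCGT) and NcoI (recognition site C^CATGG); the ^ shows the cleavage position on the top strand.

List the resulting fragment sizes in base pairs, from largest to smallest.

The MluI site (ACGCGT) starts at position 40.
MluI cuts after the first base of each site, so after position 40.
The NcoI site (CCATGG) starts at position 50.
NcoI cuts after the first base of each site, so after position 50.
Combined cut positions: 40, 50.
Linear molecule, 2 cuts → 3 fragments:
  1–40 → 40 bp
  41–50 → 10 bp
  51–160 → 110 bp
Sorted largest to smallest: 110, 40, 10 bp.

110, 40, 10 bp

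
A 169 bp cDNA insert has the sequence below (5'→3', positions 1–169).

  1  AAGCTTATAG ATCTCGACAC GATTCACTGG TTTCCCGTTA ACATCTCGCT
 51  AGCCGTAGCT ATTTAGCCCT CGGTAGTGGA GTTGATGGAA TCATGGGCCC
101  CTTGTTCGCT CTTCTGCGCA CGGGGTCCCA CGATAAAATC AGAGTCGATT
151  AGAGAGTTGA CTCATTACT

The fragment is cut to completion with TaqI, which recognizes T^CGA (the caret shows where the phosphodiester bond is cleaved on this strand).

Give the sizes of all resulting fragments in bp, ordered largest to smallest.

131, 24, 14 bp

TaqI sites (TCGA) start at positions 14, 145.
TaqI cuts after the first base of each site, so after positions 14, 145.
Linear molecule, 2 cuts → 3 fragments:
  1–14 → 14 bp
  15–145 → 131 bp
  146–169 → 24 bp
Sorted largest to smallest: 131, 24, 14 bp.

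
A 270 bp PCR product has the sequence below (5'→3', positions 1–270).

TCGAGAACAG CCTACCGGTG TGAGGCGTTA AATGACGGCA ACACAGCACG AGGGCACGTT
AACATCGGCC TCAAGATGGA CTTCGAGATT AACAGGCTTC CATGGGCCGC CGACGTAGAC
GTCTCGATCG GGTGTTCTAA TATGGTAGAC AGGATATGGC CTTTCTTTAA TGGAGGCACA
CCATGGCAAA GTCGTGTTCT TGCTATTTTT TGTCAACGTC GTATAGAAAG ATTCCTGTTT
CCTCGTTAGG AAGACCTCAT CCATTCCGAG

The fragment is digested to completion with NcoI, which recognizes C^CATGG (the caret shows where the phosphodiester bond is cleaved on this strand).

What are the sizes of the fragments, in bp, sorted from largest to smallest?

100, 89, 81 bp

NcoI sites (CCATGG) start at positions 100, 181.
NcoI cuts after the first base of each site, so after positions 100, 181.
Linear molecule, 2 cuts → 3 fragments:
  1–100 → 100 bp
  101–181 → 81 bp
  182–270 → 89 bp
Sorted largest to smallest: 100, 89, 81 bp.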